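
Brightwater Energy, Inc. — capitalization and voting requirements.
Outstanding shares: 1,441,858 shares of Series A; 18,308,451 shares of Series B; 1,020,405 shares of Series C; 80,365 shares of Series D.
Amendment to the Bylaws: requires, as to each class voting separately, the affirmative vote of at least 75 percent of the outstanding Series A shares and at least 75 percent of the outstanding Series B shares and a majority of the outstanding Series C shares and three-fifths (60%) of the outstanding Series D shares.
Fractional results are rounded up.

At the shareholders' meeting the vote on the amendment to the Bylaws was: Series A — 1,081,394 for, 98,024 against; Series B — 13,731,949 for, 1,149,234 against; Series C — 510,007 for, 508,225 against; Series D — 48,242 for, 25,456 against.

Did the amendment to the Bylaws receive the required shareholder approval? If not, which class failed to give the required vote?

Not approved — the Series C shares did not give the required vote.

Series A: 3/4 of 1441858 = 1081393.50, rounded up to 1081394; 1,081,394 required, 1,081,394 in favor — approved.
Series B: 3/4 of 18308451 = 13731338.25, rounded up to 13731339; 13,731,339 required, 13,731,949 in favor — approved.
Series C: a majority of 1020405 is 510203; 510,203 required, 510,007 in favor — not approved.
Series D: 3/5 of 80365 = 48219; 48,219 required, 48,242 in favor — approved.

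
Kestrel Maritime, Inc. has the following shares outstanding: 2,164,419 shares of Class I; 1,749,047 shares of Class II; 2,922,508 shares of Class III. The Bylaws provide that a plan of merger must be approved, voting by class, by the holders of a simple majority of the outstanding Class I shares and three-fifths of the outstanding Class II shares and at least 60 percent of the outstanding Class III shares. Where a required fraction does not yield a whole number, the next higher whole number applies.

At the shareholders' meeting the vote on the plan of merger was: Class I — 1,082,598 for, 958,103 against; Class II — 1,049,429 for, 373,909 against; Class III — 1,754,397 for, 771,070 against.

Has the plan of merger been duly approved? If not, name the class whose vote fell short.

Class I: a majority of 2164419 is 1082210; 1,082,210 required, 1,082,598 in favor — approved.
Class II: 3/5 of 1749047 = 1049428.20, rounded up to 1049429; 1,049,429 required, 1,049,429 in favor — approved.
Class III: 3/5 of 2922508 = 1753504.80, rounded up to 1753505; 1,753,505 required, 1,754,397 in favor — approved.

Approved — every class gave the required vote.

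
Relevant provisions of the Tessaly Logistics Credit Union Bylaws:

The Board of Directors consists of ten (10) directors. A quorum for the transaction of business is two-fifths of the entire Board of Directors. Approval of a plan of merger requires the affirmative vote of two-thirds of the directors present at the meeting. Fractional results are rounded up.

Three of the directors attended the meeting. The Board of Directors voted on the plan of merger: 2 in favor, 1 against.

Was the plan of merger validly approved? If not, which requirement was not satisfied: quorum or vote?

Invalid — quorum requirement not satisfied.

Quorum: 3 present; quorum is 4. Not satisfied.
Vote: the plan of merger requires two-thirds of the directors present (3). 2/3 of 3 = 2, so 2 affirmative votes are needed; 2 voted in favor. Satisfied. (Moot — without a quorum no business can be validly transacted.)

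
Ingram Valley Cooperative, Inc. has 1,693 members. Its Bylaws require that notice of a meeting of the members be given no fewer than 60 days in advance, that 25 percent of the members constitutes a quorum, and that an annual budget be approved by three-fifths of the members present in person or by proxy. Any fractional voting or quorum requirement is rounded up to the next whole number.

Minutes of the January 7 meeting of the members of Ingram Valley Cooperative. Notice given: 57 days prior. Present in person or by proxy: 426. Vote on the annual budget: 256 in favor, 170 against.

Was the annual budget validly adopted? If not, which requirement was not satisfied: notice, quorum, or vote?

Invalid — notice requirement not satisfied.

Notice: 57 days given; 60 required. Not satisfied.
Quorum: 25% of 1,693 = 423.25, rounded up to 424; 426 present. Satisfied.
Vote: requires three-fifths of those present (426); 3/5 of 426 = 255.60, rounded up to 256, so 256 needed; 256 in favor. Satisfied.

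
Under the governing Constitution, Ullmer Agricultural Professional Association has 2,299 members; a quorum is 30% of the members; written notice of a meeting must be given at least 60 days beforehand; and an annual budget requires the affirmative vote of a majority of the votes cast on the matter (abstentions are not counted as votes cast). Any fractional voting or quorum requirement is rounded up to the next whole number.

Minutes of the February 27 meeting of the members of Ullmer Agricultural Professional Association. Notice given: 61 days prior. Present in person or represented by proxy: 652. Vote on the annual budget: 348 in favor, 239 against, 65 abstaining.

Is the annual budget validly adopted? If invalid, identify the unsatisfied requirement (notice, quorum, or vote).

Notice: 61 days given; 60 required. Satisfied.
Quorum: 30% of 2,299 = 689.70, rounded up to 690; 652 present. Not satisfied.
Vote: requires a majority of the votes cast (652 − 65 abstaining = 587); a majority of 587 is 294, so 294 needed; 348 in favor. Satisfied.

Invalid — quorum requirement not satisfied.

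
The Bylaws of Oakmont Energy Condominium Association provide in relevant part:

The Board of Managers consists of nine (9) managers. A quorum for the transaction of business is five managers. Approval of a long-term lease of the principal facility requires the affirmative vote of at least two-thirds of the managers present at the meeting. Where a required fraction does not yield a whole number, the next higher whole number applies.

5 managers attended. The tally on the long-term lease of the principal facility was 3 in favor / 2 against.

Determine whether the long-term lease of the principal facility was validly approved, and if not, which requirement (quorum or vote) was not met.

Quorum: 5 present; quorum is 5. Satisfied.
Vote: the long-term lease of the principal facility requires two-thirds of the managers present (5). 2/3 of 5 = 3.33, rounded up to 4, so 4 affirmative votes are needed; 3 voted in favor. Not satisfied.

Invalid — vote requirement not satisfied.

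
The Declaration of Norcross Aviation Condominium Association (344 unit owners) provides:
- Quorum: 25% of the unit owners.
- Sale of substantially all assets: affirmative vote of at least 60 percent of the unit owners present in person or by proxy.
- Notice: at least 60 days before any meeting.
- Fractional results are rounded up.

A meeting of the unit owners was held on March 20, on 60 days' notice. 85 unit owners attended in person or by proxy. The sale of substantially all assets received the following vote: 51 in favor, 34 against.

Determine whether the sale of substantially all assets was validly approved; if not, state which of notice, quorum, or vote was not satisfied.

Invalid — quorum requirement not satisfied.

Notice: 60 days given; 60 required. Satisfied.
Quorum: 25% of 344 = 86; 85 present. Not satisfied.
Vote: requires three-fifths of those present (85); 3/5 of 85 = 51, so 51 needed; 51 in favor. Satisfied.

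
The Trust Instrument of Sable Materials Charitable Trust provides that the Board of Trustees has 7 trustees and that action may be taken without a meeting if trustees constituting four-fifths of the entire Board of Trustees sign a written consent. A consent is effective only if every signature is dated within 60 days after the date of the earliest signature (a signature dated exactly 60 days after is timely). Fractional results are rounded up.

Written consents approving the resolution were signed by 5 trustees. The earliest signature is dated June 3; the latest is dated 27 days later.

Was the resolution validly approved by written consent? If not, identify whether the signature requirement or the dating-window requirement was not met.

Signatures required: four-fifths of 7 — 4/5 of 7 = 5.60, rounded up to 6, so 6 needed; 5 signed. Insufficient.
Dating window: the latest signature is 27 days after the earliest; the limit is 60 days. Within the window.

Not effective — insufficient signatures.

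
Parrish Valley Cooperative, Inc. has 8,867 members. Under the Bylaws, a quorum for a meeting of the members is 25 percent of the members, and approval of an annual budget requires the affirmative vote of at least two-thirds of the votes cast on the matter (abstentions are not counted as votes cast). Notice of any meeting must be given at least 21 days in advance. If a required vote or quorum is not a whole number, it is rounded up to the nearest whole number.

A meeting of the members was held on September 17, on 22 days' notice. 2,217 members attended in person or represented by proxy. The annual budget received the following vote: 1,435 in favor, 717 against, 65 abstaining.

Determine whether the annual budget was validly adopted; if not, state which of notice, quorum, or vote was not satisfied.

Notice: 22 days given; 21 required. Satisfied.
Quorum: 25% of 8,867 = 2,216.75, rounded up to 2,217; 2,217 present. Satisfied.
Vote: requires two-thirds of the votes cast (2,217 − 65 abstaining = 2,152); 2/3 of 2152 = 1434.67, rounded up to 1435, so 1,435 needed; 1,435 in favor. Satisfied.

Valid — all requirements satisfied.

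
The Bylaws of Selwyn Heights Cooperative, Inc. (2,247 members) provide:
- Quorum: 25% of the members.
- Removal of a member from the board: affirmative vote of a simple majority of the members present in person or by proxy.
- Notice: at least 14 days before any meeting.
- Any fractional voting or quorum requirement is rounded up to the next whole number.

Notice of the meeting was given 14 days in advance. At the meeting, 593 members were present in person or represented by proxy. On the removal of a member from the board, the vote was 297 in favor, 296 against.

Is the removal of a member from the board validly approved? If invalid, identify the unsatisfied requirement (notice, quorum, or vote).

Valid — all requirements satisfied.

Notice: 14 days given; 14 required. Satisfied.
Quorum: 25% of 2,247 = 561.75, rounded up to 562; 593 present. Satisfied.
Vote: requires a majority of those present (593); a majority of 593 is 297, so 297 needed; 297 in favor. Satisfied.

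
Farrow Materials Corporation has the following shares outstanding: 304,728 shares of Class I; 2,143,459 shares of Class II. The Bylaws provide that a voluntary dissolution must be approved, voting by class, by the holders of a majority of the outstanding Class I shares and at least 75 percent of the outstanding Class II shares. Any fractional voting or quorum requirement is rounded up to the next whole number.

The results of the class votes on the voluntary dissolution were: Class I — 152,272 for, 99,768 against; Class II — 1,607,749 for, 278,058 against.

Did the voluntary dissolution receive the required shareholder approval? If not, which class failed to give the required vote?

Not approved — the Class I shares did not give the required vote.

Class I: a majority of 304728 is 152365; 152,365 required, 152,272 in favor — not approved.
Class II: 3/4 of 2143459 = 1607594.25, rounded up to 1607595; 1,607,595 required, 1,607,749 in favor — approved.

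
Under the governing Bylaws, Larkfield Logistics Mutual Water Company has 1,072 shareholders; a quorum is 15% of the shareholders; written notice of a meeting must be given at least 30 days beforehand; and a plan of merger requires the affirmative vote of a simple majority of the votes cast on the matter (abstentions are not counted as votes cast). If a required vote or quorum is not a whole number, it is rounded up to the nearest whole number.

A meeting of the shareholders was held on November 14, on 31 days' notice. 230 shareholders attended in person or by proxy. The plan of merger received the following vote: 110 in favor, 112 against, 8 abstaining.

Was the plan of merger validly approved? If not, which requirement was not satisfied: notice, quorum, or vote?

Notice: 31 days given; 30 required. Satisfied.
Quorum: 15% of 1,072 = 160.80, rounded up to 161; 230 present. Satisfied.
Vote: requires a majority of the votes cast (230 − 8 abstaining = 222); a majority of 222 is 112, so 112 needed; 110 in favor. Not satisfied.

Invalid — vote requirement not satisfied.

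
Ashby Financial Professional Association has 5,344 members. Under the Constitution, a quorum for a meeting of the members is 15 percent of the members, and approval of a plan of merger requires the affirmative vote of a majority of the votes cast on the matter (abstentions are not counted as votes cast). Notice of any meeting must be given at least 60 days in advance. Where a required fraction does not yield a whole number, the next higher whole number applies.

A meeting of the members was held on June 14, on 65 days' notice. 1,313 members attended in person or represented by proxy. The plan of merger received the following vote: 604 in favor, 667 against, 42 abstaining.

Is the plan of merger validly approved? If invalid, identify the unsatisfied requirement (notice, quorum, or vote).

Invalid — vote requirement not satisfied.

Notice: 65 days given; 60 required. Satisfied.
Quorum: 15% of 5,344 = 801.60, rounded up to 802; 1,313 present. Satisfied.
Vote: requires a majority of the votes cast (1,313 − 42 abstaining = 1,271); a majority of 1271 is 636, so 636 needed; 604 in favor. Not satisfied.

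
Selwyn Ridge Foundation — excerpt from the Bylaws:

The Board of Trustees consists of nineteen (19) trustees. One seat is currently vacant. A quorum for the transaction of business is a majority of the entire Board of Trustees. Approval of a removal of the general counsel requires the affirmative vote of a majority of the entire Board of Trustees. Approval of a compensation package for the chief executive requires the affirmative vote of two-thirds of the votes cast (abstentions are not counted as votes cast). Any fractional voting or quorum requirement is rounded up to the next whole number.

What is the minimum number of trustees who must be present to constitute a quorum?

A majority of 19 is 10.

10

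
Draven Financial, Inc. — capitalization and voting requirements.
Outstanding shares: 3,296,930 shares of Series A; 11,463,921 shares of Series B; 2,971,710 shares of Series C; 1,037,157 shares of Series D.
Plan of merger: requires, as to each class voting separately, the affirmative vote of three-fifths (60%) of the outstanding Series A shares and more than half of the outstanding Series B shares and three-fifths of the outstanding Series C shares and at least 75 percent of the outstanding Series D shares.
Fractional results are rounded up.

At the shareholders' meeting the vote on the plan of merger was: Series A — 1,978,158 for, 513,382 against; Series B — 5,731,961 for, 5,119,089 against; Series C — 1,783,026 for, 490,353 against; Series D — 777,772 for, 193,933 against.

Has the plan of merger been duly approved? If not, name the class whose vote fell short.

Not approved — the Series D shares did not give the required vote.

Series A: 3/5 of 3296930 = 1978158; 1,978,158 required, 1,978,158 in favor — approved.
Series B: a majority of 11463921 is 5731961; 5,731,961 required, 5,731,961 in favor — approved.
Series C: 3/5 of 2971710 = 1783026; 1,783,026 required, 1,783,026 in favor — approved.
Series D: 3/4 of 1037157 = 777867.75, rounded up to 777868; 777,868 required, 777,772 in favor — not approved.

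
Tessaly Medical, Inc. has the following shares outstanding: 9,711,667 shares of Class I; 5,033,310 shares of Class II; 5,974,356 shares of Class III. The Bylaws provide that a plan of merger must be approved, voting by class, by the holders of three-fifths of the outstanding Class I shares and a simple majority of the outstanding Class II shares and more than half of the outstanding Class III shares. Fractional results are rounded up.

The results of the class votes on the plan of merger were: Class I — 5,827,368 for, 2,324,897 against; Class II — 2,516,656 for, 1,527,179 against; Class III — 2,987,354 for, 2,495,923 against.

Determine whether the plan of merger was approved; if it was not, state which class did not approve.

Approved — every class gave the required vote.

Class I: 3/5 of 9711667 = 5827000.20, rounded up to 5827001; 5,827,001 required, 5,827,368 in favor — approved.
Class II: a majority of 5033310 is 2516656; 2,516,656 required, 2,516,656 in favor — approved.
Class III: a majority of 5974356 is 2987179; 2,987,179 required, 2,987,354 in favor — approved.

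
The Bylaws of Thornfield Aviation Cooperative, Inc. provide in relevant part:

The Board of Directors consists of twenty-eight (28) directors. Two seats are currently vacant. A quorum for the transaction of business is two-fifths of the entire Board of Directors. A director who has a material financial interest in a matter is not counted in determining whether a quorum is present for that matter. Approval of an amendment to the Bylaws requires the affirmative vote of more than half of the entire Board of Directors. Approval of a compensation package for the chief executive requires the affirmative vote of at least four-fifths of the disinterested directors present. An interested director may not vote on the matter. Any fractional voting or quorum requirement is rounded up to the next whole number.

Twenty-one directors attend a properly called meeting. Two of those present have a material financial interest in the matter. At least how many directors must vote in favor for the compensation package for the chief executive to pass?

The compensation package for the chief executive requires four-fifths of the disinterested directors present (21 − 2 = 19).
4/5 of 19 = 15.20, rounded up to 16.

16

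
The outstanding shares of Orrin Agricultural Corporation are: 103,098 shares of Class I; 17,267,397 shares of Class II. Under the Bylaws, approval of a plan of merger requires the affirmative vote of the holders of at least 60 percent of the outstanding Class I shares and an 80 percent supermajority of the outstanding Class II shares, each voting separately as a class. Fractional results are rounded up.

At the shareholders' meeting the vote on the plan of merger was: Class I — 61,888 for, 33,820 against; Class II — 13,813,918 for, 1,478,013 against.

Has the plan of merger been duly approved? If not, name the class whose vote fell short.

Approved — every class gave the required vote.

Class I: 3/5 of 103098 = 61858.80, rounded up to 61859; 61,859 required, 61,888 in favor — approved.
Class II: 4/5 of 17267397 = 13813917.60, rounded up to 13813918; 13,813,918 required, 13,813,918 in favor — approved.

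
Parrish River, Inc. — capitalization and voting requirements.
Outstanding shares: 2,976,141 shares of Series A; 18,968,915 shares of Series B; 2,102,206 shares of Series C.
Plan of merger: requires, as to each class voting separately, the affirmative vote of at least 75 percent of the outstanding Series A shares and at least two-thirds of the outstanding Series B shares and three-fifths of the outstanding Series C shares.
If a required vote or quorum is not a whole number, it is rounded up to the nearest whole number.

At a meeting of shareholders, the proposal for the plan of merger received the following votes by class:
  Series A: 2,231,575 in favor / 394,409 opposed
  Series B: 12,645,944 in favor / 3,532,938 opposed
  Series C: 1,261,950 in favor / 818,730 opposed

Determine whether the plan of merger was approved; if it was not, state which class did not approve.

Series A: 3/4 of 2976141 = 2232105.75, rounded up to 2232106; 2,232,106 required, 2,231,575 in favor — not approved.
Series B: 2/3 of 18968915 = 12645943.33, rounded up to 12645944; 12,645,944 required, 12,645,944 in favor — approved.
Series C: 3/5 of 2102206 = 1261323.60, rounded up to 1261324; 1,261,324 required, 1,261,950 in favor — approved.

Not approved — the Series A shares did not give the required vote.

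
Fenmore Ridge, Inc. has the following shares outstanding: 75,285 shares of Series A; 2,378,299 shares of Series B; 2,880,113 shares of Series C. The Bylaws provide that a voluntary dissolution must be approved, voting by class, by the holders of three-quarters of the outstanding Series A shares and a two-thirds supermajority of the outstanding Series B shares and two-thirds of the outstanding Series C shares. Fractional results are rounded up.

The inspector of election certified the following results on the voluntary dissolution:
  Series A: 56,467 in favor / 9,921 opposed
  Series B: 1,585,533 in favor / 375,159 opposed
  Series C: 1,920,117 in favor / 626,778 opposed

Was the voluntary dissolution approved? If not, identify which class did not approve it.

Approved — every class gave the required vote.

Series A: 3/4 of 75285 = 56463.75, rounded up to 56464; 56,464 required, 56,467 in favor — approved.
Series B: 2/3 of 2378299 = 1585532.67, rounded up to 1585533; 1,585,533 required, 1,585,533 in favor — approved.
Series C: 2/3 of 2880113 = 1920075.33, rounded up to 1920076; 1,920,076 required, 1,920,117 in favor — approved.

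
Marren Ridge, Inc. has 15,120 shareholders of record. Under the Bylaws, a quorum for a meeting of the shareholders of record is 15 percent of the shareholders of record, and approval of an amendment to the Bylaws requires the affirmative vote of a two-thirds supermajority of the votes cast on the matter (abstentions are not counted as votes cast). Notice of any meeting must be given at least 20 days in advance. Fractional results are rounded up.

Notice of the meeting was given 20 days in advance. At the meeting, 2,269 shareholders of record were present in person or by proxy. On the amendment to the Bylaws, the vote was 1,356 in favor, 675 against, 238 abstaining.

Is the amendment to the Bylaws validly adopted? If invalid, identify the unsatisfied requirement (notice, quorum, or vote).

Notice: 20 days given; 20 required. Satisfied.
Quorum: 15% of 15,120 = 2,268; 2,269 present. Satisfied.
Vote: requires two-thirds of the votes cast (2,269 − 238 abstaining = 2,031); 2/3 of 2031 = 1354, so 1,354 needed; 1,356 in favor. Satisfied.

Valid — all requirements satisfied.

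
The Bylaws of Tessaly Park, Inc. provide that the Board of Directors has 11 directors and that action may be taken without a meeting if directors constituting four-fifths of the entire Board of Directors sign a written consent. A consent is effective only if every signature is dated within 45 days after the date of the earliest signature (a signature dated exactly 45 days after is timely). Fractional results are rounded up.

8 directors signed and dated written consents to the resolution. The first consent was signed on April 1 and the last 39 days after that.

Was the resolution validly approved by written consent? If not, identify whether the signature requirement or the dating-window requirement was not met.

Not effective — insufficient signatures.

Signatures required: four-fifths of 11 — 4/5 of 11 = 8.80, rounded up to 9, so 9 needed; 8 signed. Insufficient.
Dating window: the latest signature is 39 days after the earliest; the limit is 45 days. Within the window.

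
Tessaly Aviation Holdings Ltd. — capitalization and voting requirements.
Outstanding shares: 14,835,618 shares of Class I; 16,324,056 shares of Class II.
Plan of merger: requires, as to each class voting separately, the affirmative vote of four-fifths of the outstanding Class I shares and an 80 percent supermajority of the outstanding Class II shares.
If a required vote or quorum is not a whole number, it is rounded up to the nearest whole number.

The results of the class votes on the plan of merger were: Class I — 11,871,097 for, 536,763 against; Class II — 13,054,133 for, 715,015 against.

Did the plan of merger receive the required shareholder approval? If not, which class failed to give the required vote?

Class I: 4/5 of 14835618 = 11868494.40, rounded up to 11868495; 11,868,495 required, 11,871,097 in favor — approved.
Class II: 4/5 of 16324056 = 13059244.80, rounded up to 13059245; 13,059,245 required, 13,054,133 in favor — not approved.

Not approved — the Class II shares did not give the required vote.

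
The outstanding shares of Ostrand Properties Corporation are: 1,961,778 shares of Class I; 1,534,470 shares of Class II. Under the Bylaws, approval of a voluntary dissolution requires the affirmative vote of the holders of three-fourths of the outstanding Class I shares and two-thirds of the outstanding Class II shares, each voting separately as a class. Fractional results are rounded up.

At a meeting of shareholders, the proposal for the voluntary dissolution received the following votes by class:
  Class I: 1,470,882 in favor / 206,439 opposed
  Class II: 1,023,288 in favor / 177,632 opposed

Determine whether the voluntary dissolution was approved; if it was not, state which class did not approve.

Class I: 3/4 of 1961778 = 1471333.50, rounded up to 1471334; 1,471,334 required, 1,470,882 in favor — not approved.
Class II: 2/3 of 1534470 = 1022980; 1,022,980 required, 1,023,288 in favor — approved.

Not approved — the Class I shares did not give the required vote.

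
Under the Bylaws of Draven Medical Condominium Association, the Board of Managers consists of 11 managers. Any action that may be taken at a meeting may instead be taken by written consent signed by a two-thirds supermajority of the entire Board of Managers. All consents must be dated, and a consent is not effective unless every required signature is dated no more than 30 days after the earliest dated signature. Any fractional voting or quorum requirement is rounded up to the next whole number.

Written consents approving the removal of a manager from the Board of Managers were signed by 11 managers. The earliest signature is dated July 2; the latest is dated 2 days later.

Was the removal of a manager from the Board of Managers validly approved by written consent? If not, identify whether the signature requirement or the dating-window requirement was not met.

Signatures required: a two-thirds supermajority of 11 — 2/3 of 11 = 7.33, rounded up to 8, so 8 needed; 11 signed. Sufficient.
Dating window: the latest signature is 2 days after the earliest; the limit is 30 days. Within the window.

Effective — both the signature and dating-window requirements are satisfied.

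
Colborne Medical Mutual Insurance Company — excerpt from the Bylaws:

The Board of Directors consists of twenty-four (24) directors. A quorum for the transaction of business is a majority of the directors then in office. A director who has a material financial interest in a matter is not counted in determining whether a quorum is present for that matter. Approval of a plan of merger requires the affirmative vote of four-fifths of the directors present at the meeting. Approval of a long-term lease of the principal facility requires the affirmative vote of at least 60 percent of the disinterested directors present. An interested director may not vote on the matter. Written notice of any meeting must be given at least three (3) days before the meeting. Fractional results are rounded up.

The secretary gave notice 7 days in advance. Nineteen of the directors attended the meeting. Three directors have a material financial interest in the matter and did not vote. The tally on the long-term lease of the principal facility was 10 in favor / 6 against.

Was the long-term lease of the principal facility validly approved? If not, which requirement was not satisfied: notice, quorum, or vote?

Notice: 7 days given; 3 required (7 ≥ 3). Satisfied.
Quorum: 19 present, but the 3 interested directors do not count, leaving 16. Quorum is 13. Satisfied.
Vote: the long-term lease of the principal facility requires three-fifths of the disinterested directors present (19 − 3 = 16). 3/5 of 16 = 9.60, rounded up to 10, so 10 affirmative votes are needed; 10 voted in favor. Satisfied.

Valid — all requirements satisfied.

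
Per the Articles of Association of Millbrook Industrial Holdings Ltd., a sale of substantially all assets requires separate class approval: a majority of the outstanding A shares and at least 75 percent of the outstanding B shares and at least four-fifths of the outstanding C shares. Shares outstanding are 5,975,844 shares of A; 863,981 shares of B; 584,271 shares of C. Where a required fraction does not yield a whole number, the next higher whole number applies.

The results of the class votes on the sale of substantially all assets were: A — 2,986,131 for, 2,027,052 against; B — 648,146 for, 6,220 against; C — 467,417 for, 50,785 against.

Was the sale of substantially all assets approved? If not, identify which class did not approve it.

A: a majority of 5975844 is 2987923; 2,987,923 required, 2,986,131 in favor — not approved.
B: 3/4 of 863981 = 647985.75, rounded up to 647986; 647,986 required, 648,146 in favor — approved.
C: 4/5 of 584271 = 467416.80, rounded up to 467417; 467,417 required, 467,417 in favor — approved.

Not approved — the A shares did not give the required vote.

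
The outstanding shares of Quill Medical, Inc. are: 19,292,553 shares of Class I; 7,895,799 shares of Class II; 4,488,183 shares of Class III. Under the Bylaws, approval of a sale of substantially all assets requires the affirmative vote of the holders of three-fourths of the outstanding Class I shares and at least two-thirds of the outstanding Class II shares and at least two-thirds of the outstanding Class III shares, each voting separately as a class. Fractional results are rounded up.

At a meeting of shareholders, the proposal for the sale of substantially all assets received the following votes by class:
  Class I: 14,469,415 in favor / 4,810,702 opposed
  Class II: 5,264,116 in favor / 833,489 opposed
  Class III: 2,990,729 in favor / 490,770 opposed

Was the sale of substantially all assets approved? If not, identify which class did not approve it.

Not approved — the Class III shares did not give the required vote.

Class I: 3/4 of 19292553 = 14469414.75, rounded up to 14469415; 14,469,415 required, 14,469,415 in favor — approved.
Class II: 2/3 of 7895799 = 5263866; 5,263,866 required, 5,264,116 in favor — approved.
Class III: 2/3 of 4488183 = 2992122; 2,992,122 required, 2,990,729 in favor — not approved.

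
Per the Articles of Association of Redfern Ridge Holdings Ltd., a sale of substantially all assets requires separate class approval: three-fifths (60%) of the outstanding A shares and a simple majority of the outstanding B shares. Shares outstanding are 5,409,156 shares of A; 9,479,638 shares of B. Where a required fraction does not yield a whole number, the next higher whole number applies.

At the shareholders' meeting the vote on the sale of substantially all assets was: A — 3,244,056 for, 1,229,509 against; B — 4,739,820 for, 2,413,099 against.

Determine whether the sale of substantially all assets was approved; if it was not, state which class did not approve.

Not approved — the A shares did not give the required vote.

A: 3/5 of 5409156 = 3245493.60, rounded up to 3245494; 3,245,494 required, 3,244,056 in favor — not approved.
B: a majority of 9479638 is 4739820; 4,739,820 required, 4,739,820 in favor — approved.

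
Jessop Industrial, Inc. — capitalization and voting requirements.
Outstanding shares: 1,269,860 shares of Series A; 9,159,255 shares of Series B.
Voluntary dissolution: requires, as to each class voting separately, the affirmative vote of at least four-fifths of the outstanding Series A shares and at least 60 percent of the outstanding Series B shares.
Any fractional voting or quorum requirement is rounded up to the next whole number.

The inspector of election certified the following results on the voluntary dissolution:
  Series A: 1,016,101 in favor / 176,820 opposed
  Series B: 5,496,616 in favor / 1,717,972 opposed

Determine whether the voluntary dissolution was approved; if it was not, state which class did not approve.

Series A: 4/5 of 1269860 = 1015888; 1,015,888 required, 1,016,101 in favor — approved.
Series B: 3/5 of 9159255 = 5495553; 5,495,553 required, 5,496,616 in favor — approved.

Approved — every class gave the required vote.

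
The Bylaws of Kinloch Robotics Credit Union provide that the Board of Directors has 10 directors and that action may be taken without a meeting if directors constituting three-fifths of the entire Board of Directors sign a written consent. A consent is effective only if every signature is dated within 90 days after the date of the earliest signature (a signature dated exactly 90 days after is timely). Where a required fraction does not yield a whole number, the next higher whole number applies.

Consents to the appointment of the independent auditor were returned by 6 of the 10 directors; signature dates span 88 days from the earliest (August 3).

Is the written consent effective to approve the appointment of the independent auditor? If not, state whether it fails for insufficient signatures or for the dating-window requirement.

Signatures required: three-fifths of 10 — 3/5 of 10 = 6, so 6 needed; 6 signed. Sufficient.
Dating window: the latest signature is 88 days after the earliest; the limit is 90 days. Within the window.

Effective — both the signature and dating-window requirements are satisfied.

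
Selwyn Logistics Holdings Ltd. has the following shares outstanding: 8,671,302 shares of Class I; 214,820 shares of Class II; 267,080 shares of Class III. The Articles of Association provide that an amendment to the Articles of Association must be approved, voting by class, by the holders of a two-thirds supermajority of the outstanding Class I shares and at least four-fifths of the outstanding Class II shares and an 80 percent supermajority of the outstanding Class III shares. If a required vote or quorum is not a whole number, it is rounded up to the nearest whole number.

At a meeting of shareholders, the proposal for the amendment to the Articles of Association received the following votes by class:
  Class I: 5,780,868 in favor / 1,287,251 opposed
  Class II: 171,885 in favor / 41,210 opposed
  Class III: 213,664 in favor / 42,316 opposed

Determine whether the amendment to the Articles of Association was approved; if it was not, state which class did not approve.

Class I: 2/3 of 8671302 = 5780868; 5,780,868 required, 5,780,868 in favor — approved.
Class II: 4/5 of 214820 = 171856; 171,856 required, 171,885 in favor — approved.
Class III: 4/5 of 267080 = 213664; 213,664 required, 213,664 in favor — approved.

Approved — every class gave the required vote.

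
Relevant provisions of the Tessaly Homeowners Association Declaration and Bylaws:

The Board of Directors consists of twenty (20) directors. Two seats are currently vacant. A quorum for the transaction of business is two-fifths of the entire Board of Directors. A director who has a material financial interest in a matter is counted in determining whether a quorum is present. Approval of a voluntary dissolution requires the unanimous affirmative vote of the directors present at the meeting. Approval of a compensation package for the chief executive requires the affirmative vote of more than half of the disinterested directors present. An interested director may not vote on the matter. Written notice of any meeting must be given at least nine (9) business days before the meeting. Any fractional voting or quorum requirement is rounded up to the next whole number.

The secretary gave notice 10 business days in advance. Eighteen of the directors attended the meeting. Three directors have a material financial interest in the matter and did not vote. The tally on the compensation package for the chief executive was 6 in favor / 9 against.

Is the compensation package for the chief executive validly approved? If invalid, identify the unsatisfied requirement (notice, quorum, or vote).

Notice: 10 business days given; 9 required (10 ≥ 9). Satisfied.
Quorum: 18 present (interested directors count toward quorum); quorum is 8. Satisfied.
Vote: the compensation package for the chief executive requires a majority of the disinterested directors present (18 − 3 = 15). A majority of 15 is 8, so 8 affirmative votes are needed; 6 voted in favor. Not satisfied.

Invalid — vote requirement not satisfied.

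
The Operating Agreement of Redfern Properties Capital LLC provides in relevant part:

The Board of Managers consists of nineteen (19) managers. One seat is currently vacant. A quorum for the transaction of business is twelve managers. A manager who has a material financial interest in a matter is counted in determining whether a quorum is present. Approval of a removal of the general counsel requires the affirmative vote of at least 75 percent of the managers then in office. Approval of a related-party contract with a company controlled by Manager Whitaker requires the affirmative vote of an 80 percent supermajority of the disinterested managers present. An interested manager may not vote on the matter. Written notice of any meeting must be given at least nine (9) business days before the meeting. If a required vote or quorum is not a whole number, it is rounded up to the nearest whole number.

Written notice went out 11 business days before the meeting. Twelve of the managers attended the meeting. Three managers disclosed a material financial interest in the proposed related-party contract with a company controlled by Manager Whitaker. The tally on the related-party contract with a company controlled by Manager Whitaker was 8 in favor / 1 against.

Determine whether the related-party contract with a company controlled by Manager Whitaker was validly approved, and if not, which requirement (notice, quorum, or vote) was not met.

Valid — all requirements satisfied.

Notice: 11 business days given; 9 required (11 ≥ 9). Satisfied.
Quorum: 12 present (interested managers count toward quorum); quorum is 12. Satisfied.
Vote: the related-party contract with a company controlled by Manager Whitaker requires four-fifths of the disinterested managers present (12 − 3 = 9). 4/5 of 9 = 7.20, rounded up to 8, so 8 affirmative votes are needed; 8 voted in favor. Satisfied.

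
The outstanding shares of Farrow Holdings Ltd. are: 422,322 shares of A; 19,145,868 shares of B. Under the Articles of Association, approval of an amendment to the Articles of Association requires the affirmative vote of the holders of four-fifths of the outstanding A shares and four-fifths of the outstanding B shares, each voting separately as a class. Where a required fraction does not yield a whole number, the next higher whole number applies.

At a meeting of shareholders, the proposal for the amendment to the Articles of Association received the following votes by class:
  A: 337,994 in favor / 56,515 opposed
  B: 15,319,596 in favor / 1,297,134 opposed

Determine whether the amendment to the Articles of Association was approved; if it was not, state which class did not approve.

Approved — every class gave the required vote.

A: 4/5 of 422322 = 337857.60, rounded up to 337858; 337,858 required, 337,994 in favor — approved.
B: 4/5 of 19145868 = 15316694.40, rounded up to 15316695; 15,316,695 required, 15,319,596 in favor — approved.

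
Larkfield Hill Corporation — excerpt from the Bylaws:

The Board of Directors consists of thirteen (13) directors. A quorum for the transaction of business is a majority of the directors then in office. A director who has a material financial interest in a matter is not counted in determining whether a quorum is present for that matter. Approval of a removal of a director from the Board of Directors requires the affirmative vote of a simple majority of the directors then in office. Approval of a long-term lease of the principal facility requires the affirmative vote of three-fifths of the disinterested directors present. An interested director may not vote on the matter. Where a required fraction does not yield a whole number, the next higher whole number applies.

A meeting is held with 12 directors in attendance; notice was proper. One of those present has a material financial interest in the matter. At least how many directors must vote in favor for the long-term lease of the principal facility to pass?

The long-term lease of the principal facility requires three-fifths of the disinterested directors present (12 − 1 = 11).
3/5 of 11 = 6.60, rounded up to 7.

7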